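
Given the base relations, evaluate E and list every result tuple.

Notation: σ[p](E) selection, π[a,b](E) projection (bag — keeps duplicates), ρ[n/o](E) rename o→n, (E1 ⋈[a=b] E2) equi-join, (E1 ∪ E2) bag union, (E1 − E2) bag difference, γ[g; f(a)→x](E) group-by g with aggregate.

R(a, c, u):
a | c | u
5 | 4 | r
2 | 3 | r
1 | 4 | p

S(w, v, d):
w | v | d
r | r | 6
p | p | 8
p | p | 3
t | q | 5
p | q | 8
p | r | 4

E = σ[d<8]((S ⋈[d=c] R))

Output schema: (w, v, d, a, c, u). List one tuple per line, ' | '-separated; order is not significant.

Row counts bottom-up:
  S → 6
  R → 3
  (S ⋈[d=c] R) → 3
  σ[d<8]((S ⋈[d=c] R)) → 3

== RESULT ==
w | v | d | a | c | u
p | p | 3 | 2 | 3 | r
p | r | 4 | 1 | 4 | p
p | r | 4 | 5 | 4 | r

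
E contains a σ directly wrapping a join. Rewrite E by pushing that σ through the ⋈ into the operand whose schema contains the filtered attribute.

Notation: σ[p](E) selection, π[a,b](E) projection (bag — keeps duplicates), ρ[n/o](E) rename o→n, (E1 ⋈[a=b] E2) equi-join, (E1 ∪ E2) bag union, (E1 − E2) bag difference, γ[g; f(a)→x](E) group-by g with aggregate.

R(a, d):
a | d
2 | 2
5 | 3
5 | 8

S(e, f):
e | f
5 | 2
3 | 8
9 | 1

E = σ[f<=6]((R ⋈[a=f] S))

σ filters on f, owned by the right side.
E' = (R ⋈[a=f] σ[f<=6](S))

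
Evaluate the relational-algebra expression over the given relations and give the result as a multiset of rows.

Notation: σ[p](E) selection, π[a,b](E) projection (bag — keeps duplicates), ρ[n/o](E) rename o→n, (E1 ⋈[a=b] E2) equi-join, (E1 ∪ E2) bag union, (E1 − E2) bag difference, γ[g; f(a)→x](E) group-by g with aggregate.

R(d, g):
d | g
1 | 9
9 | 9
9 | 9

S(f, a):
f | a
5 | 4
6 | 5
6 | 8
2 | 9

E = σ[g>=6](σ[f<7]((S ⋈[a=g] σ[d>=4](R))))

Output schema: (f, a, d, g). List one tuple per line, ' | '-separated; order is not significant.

Stepwise |·|:
  S → 4
  R → 3
  σ[d>=4](R) → 2
  (S ⋈[a=g] σ[d>=4](R)) → 2
  σ[f<7]((S ⋈[a=g] σ[d>=4](R))) → 2
  σ[g>=6](σ[f<7]((S ⋈[a=g] σ[d>=4](R)))) → 2

== RESULT ==
f | a | d | g
2 | 9 | 9 | 9
2 | 9 | 9 | 9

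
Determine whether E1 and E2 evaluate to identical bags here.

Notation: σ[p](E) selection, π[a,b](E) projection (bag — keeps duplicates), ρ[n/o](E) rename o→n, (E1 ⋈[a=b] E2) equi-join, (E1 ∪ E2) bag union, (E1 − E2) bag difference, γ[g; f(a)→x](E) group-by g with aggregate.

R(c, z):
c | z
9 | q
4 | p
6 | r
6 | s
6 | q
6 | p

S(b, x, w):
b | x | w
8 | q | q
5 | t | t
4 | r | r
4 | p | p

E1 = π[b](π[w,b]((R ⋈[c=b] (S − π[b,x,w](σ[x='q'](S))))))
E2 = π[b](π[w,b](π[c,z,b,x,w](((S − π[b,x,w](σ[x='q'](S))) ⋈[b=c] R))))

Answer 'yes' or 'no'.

E1 subexpression sizes:
  R → 6
  S → 4
  S → 4
  σ[x='q'](S) → 1
  π[b,x,w](σ[x='q'](S)) → 1
  (S − π[b,x,w](σ[x='q'](S))) → 3
  (R ⋈[c=b] (S − π[b,x,w](σ[x='q'](S)))) → 2
  π[w,b]((R ⋈[c=b] (S − π[b,x,w](σ[x='q'](S))))) → 2
  π[b](π[w,b]((R ⋈[c=b] (S − π[b,x,w](σ[x='q'](S)))))) → 2
E2 subexpression sizes:
  S → 4
  S → 4
  σ[x='q'](S) → 1
  π[b,x,w](σ[x='q'](S)) → 1
  (S − π[b,x,w](σ[x='q'](S))) → 3
  R → 6
  ((S − π[b,x,w](σ[x='q'](S))) ⋈[b=c] R) → 2
  π[c,z,b,x,w](((S − π[b,x,w](σ[x='q'](S))) ⋈[b=c] R)) → 2
  π[w,b](π[c,z,b,x,w](((S − π[b,x,w](σ[x='q'](S))) ⋈[b=c] R))) → 2
  π[b](π[w,b](π[c,z,b,x,w](((S − π[b,x,w](σ[x='q'](S))) ⋈[b=c] R)))) → 2

E1 and E2 produce the same multiset:
b
4
4

yes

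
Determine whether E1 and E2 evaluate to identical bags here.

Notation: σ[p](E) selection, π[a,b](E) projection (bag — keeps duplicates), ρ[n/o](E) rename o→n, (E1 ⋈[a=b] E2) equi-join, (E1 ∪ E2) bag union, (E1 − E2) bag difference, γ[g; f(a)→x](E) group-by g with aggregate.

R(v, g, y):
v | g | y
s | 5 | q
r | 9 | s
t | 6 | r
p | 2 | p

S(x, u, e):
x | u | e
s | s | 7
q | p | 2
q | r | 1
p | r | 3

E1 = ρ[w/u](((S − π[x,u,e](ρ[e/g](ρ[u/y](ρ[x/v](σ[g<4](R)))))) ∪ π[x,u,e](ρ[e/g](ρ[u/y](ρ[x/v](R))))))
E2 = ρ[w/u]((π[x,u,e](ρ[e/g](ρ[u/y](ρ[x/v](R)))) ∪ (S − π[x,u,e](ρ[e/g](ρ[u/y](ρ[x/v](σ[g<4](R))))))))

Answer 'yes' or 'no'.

E1 per-node cardinality:
  S → 4
  R → 4
  σ[g<4](R) → 1
  ρ[x/v](σ[g<4](R)) → 1
  ρ[u/y](ρ[x/v](σ[g<4](R))) → 1
  ρ[e/g](ρ[u/y](ρ[x/v](σ[g<4](R)))) → 1
  π[x,u,e](ρ[e/g](ρ[u/y](ρ[x/v](σ[g<4](R))))) → 1
  (S − π[x,u,e](ρ[e/g](ρ[u/y](ρ[x/v](σ[g<4](R)))))) → 4
  R → 4
  ρ[x/v](R) → 4
  ρ[u/y](ρ[x/v](R)) → 4
  ρ[e/g](ρ[u/y](ρ[x/v](R))) → 4
  π[x,u,e](ρ[e/g](ρ[u/y](ρ[x/v](R)))) → 4
  ((S − π[x,u,e](ρ[e/g](ρ[u/y](ρ[x/v](σ[g<4](R)))))) ∪ π[x,u,e](ρ[e/g](ρ[u/y](ρ[x/v](R))))) → 8
  ρ[w/u](((S − π[x,u,e](ρ[e/g](ρ[u/y](ρ[x/v](σ[g<4](R)))))) ∪ π[x,u,e](ρ[e/g](ρ[u/y](ρ[x/v](R)))))) → 8
E2 per-node cardinality:
  R → 4
  ρ[x/v](R) → 4
  ρ[u/y](ρ[x/v](R)) → 4
  ρ[e/g](ρ[u/y](ρ[x/v](R))) → 4
  π[x,u,e](ρ[e/g](ρ[u/y](ρ[x/v](R)))) → 4
  S → 4
  R → 4
  σ[g<4](R) → 1
  ρ[x/v](σ[g<4](R)) → 1
  ρ[u/y](ρ[x/v](σ[g<4](R))) → 1
  ρ[e/g](ρ[u/y](ρ[x/v](σ[g<4](R)))) → 1
  π[x,u,e](ρ[e/g](ρ[u/y](ρ[x/v](σ[g<4](R))))) → 1
  (S − π[x,u,e](ρ[e/g](ρ[u/y](ρ[x/v](σ[g<4](R)))))) → 4
  (π[x,u,e](ρ[e/g](ρ[u/y](ρ[x/v](R)))) ∪ (S − π[x,u,e](ρ[e/g](ρ[u/y](ρ[x/v](σ[g<4](R))))))) → 8
  ρ[w/u]((π[x,u,e](ρ[e/g](ρ[u/y](ρ[x/v](R)))) ∪ (S − π[x,u,e](ρ[e/g](ρ[u/y](ρ[x/v](σ[g<4](R)))))))) → 8

E1 and E2 produce the same multiset:
x | w | e
p | p | 2
p | r | 3
q | p | 2
q | r | 1
r | s | 9
s | q | 5
s | s | 7
t | r | 6

yes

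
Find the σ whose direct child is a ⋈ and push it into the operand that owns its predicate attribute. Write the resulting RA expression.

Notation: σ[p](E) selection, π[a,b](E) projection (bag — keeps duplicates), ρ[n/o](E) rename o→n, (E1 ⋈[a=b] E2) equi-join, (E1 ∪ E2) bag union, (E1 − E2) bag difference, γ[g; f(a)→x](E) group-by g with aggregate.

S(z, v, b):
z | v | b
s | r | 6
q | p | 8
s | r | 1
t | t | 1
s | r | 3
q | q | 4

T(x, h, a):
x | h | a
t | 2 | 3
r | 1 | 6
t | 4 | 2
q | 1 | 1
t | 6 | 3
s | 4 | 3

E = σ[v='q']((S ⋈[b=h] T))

σ filters on v, owned by the left side.
E' = (σ[v='q'](S) ⋈[b=h] T)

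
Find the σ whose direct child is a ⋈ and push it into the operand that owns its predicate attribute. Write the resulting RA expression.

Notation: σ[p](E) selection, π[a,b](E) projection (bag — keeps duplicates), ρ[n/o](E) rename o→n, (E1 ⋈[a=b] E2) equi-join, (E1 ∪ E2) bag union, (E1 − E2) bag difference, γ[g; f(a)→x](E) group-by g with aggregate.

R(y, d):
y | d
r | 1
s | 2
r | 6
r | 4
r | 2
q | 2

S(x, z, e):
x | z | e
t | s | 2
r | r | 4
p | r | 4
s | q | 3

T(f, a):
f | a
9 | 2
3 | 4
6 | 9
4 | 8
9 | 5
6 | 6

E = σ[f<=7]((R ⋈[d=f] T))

σ filters on f, owned by the right side.
E' = (R ⋈[d=f] σ[f<=7](T))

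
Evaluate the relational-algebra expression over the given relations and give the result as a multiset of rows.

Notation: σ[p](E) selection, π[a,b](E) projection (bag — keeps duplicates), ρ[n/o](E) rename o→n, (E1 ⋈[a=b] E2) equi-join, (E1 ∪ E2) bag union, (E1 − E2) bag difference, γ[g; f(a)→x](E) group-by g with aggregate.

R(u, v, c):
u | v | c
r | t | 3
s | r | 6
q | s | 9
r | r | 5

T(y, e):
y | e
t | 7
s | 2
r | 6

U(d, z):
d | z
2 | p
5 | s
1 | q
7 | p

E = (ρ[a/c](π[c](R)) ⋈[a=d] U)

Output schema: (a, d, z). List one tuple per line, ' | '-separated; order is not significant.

Row counts bottom-up:
  R → 4
  π[c](R) → 4
  ρ[a/c](π[c](R)) → 4
  U → 4
  (ρ[a/c](π[c](R)) ⋈[a=d] U) → 1

== RESULT ==
a | d | z
5 | 5 | s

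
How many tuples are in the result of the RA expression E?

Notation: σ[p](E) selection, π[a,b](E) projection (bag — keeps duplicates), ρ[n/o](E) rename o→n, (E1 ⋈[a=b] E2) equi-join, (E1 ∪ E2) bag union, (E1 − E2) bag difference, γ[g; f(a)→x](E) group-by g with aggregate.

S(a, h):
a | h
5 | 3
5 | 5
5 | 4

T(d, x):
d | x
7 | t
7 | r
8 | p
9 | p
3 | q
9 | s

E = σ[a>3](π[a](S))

Row counts bottom-up:
  S → 3
  π[a](S) → 3
  σ[a>3](π[a](S)) → 3

|E| = 3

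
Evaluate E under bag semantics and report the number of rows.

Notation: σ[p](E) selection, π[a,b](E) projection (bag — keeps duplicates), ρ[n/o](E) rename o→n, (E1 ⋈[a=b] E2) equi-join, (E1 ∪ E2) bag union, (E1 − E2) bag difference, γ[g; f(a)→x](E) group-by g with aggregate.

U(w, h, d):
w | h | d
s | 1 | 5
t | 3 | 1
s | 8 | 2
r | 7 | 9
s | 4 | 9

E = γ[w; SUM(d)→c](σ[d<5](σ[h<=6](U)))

Per-node cardinality:
  U → 5
  σ[h<=6](U) → 3
  σ[d<5](σ[h<=6](U)) → 1
  γ[w; SUM(d)→c](σ[d<5](σ[h<=6](U))) → 1

|E| = 1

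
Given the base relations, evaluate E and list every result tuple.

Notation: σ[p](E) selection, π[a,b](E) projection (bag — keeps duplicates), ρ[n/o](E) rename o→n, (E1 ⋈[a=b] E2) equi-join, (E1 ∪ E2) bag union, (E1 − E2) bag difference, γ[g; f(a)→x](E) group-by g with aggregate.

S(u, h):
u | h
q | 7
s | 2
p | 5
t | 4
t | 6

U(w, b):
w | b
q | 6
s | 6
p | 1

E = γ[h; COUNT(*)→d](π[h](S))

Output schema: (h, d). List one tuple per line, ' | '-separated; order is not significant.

Per-node cardinality:
  S → 5
  π[h](S) → 5
  γ[h; COUNT(*)→d](π[h](S)) → 5

== RESULT ==
h | d
2 | 1
4 | 1
5 | 1
6 | 1
7 | 1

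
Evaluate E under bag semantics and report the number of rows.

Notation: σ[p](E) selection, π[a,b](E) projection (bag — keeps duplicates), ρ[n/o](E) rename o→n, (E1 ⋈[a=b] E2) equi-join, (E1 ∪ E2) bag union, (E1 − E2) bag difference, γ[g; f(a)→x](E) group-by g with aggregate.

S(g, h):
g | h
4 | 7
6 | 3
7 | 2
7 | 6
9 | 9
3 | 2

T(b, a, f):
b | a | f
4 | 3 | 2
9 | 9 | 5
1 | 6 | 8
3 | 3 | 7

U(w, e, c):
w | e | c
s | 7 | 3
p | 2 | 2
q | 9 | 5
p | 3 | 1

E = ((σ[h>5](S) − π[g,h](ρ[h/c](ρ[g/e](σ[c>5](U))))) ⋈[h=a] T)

Subexpression sizes:
  S → 6
  σ[h>5](S) → 3
  U → 4
  σ[c>5](U) → 0
  ρ[g/e](σ[c>5](U)) → 0
  ρ[h/c](ρ[g/e](σ[c>5](U))) → 0
  π[g,h](ρ[h/c](ρ[g/e](σ[c>5](U)))) → 0
  (σ[h>5](S) − π[g,h](ρ[h/c](ρ[g/e](σ[c>5](U))))) → 3
  T → 4
  ((σ[h>5](S) − π[g,h](ρ[h/c](ρ[g/e](σ[c>5](U))))) ⋈[h=a] T) → 2

|E| = 2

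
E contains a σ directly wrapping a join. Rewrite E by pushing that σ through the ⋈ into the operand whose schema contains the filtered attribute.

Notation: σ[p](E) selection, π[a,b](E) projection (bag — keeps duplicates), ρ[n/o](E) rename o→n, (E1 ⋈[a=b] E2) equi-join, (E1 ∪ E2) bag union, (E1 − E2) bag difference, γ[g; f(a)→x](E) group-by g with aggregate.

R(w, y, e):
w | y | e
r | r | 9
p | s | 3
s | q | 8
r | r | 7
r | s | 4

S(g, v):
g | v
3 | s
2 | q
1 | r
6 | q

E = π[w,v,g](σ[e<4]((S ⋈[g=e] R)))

σ filters on e, owned by the right side.
E' = π[w,v,g]((S ⋈[g=e] σ[e<4](R)))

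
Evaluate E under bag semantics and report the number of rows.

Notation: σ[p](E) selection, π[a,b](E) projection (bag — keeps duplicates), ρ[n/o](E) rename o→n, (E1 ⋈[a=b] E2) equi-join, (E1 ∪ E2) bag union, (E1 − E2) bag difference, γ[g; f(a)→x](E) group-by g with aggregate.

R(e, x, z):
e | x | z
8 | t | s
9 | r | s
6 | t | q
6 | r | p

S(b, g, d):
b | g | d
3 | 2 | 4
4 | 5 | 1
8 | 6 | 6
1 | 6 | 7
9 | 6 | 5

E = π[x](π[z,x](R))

Subexpression sizes:
  R → 4
  π[z,x](R) → 4
  π[x](π[z,x](R)) → 4

|E| = 4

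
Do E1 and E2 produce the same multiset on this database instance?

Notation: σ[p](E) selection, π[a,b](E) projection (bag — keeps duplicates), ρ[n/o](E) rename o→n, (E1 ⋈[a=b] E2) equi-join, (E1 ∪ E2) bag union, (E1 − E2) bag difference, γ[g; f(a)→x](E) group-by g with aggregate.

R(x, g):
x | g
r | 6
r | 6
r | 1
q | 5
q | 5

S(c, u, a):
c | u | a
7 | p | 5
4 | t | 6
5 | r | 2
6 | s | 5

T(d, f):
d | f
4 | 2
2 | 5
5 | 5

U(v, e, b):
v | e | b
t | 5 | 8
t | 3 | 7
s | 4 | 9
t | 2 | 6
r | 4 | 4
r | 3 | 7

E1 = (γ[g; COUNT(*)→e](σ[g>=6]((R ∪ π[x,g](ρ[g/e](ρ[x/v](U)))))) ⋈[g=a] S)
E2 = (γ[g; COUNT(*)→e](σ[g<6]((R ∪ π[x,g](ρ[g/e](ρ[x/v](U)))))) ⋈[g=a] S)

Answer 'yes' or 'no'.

E1 subexpression sizes:
  R → 5
  U → 6
  ρ[x/v](U) → 6
  ρ[g/e](ρ[x/v](U)) → 6
  π[x,g](ρ[g/e](ρ[x/v](U))) → 6
  (R ∪ π[x,g](ρ[g/e](ρ[x/v](U)))) → 11
  σ[g>=6]((R ∪ π[x,g](ρ[g/e](ρ[x/v](U))))) → 2
  γ[g; COUNT(*)→e](σ[g>=6]((R ∪ π[x,g](ρ[g/e](ρ[x/v](U)))))) → 1
  S → 4
  (γ[g; COUNT(*)→e](σ[g>=6]((R ∪ π[x,g](ρ[g/e](ρ[x/v](U)))))) ⋈[g=a] S) → 1
E2 subexpression sizes:
  R → 5
  U → 6
  ρ[x/v](U) → 6
  ρ[g/e](ρ[x/v](U)) → 6
  π[x,g](ρ[g/e](ρ[x/v](U))) → 6
  (R ∪ π[x,g](ρ[g/e](ρ[x/v](U)))) → 11
  σ[g<6]((R ∪ π[x,g](ρ[g/e](ρ[x/v](U))))) → 9
  γ[g; COUNT(*)→e](σ[g<6]((R ∪ π[x,g](ρ[g/e](ρ[x/v](U)))))) → 5
  S → 4
  (γ[g; COUNT(*)→e](σ[g<6]((R ∪ π[x,g](ρ[g/e](ρ[x/v](U)))))) ⋈[g=a] S) → 3

E1 result:
g | e | c | u | a
6 | 2 | 4 | t | 6
E2 result:
g | e | c | u | a
2 | 1 | 5 | r | 2
5 | 3 | 6 | s | 5
5 | 3 | 7 | p | 5
Witness: (5, 3, 7, 'p', 5) appears 0× in E1 but 1× in E2.

no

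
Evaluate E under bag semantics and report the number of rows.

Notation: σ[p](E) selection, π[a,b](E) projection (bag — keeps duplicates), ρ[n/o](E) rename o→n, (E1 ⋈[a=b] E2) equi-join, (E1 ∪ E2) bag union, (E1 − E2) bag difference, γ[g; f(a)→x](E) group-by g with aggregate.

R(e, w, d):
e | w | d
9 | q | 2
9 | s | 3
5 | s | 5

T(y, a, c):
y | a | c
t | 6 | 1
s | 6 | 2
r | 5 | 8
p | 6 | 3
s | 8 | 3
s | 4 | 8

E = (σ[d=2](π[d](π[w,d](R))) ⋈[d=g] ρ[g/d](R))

Stepwise |·|:
  R → 3
  π[w,d](R) → 3
  π[d](π[w,d](R)) → 3
  σ[d=2](π[d](π[w,d](R))) → 1
  R → 3
  ρ[g/d](R) → 3
  (σ[d=2](π[d](π[w,d](R))) ⋈[d=g] ρ[g/d](R)) → 1

|E| = 1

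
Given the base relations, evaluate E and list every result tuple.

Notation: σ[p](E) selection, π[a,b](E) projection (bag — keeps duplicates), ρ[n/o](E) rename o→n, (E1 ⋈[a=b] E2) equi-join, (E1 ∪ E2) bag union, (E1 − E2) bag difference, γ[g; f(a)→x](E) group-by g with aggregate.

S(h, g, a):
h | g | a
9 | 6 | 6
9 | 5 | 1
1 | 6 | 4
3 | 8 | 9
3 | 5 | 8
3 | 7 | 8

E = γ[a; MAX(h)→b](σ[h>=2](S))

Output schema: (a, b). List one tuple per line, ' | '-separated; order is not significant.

Row counts bottom-up:
  S → 6
  σ[h>=2](S) → 5
  γ[a; MAX(h)→b](σ[h>=2](S)) → 4

== RESULT ==
a | b
1 | 9
6 | 9
8 | 3
9 | 3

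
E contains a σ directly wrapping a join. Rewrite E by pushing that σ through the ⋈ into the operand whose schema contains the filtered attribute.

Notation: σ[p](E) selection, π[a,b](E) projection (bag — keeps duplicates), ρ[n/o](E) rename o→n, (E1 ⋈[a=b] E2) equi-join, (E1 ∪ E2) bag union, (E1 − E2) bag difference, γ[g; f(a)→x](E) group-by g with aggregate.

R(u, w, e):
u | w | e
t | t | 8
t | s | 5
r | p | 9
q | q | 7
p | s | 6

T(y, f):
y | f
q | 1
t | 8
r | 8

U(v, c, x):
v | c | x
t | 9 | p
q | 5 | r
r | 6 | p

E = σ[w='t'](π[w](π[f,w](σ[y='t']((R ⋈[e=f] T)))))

σ filters on y, owned by the right side.
E' = σ[w='t'](π[w](π[f,w]((R ⋈[e=f] σ[y='t'](T)))))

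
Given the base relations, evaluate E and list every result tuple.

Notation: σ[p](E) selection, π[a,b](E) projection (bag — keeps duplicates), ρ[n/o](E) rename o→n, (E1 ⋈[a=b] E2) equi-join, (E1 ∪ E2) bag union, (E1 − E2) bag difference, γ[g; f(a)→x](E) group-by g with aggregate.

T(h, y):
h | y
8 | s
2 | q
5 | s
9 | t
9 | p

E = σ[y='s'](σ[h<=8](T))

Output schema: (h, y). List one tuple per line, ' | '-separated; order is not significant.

Stepwise |·|:
  T → 5
  σ[h<=8](T) → 3
  σ[y='s'](σ[h<=8](T)) → 2

== RESULT ==
h | y
5 | s
8 | s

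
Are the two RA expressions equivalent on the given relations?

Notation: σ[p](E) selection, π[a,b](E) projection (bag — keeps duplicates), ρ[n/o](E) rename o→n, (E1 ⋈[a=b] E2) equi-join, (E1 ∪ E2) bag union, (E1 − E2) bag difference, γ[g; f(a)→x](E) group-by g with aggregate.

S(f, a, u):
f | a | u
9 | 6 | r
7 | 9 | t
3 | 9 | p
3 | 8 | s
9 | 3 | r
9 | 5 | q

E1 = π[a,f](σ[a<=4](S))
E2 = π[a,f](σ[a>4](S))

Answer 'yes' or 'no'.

E1 row counts bottom-up:
  S → 6
  σ[a<=4](S) → 1
  π[a,f](σ[a<=4](S)) → 1
E2 row counts bottom-up:
  S → 6
  σ[a>4](S) → 5
  π[a,f](σ[a>4](S)) → 5

E1 result:
a | f
3 | 9
E2 result:
a | f
5 | 9
6 | 9
8 | 3
9 | 3
9 | 7
Witness: (8, 3) appears 0× in E1 but 1× in E2.

no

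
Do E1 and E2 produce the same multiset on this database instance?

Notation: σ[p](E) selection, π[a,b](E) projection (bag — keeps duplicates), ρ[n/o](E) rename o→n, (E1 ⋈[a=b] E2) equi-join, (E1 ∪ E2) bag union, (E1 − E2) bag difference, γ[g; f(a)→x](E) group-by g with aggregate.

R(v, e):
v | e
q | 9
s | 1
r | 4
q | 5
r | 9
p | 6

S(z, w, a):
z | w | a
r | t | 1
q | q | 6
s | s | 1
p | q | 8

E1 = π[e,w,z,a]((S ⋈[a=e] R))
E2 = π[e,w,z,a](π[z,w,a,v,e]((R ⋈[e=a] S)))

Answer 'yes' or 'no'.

E1 row counts bottom-up:
  S → 4
  R → 6
  (S ⋈[a=e] R) → 3
  π[e,w,z,a]((S ⋈[a=e] R)) → 3
E2 row counts bottom-up:
  R → 6
  S → 4
  (R ⋈[e=a] S) → 3
  π[z,w,a,v,e]((R ⋈[e=a] S)) → 3
  π[e,w,z,a](π[z,w,a,v,e]((R ⋈[e=a] S))) → 3

E1 and E2 produce the same multiset:
e | w | z | a
1 | s | s | 1
1 | t | r | 1
6 | q | q | 6

yes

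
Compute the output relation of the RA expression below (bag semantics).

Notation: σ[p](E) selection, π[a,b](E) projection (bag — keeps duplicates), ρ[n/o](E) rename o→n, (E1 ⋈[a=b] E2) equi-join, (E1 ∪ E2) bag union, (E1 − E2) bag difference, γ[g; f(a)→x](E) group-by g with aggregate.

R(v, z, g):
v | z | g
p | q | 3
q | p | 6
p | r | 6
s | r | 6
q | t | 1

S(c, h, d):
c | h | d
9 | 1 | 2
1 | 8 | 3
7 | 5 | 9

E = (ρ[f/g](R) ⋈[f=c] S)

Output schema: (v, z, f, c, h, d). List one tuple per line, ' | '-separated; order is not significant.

Stepwise |·|:
  R → 5
  ρ[f/g](R) → 5
  S → 3
  (ρ[f/g](R) ⋈[f=c] S) → 1

== RESULT ==
v | z | f | c | h | d
q | t | 1 | 1 | 8 | 3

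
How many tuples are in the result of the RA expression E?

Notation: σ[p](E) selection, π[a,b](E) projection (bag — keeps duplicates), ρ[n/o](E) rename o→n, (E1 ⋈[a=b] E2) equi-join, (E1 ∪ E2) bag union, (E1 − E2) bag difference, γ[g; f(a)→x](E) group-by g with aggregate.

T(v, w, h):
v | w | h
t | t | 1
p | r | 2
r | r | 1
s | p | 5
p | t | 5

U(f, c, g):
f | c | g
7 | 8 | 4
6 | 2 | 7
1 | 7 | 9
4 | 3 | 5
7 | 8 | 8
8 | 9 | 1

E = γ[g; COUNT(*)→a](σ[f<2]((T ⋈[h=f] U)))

Subexpression sizes:
  T → 5
  U → 6
  (T ⋈[h=f] U) → 2
  σ[f<2]((T ⋈[h=f] U)) → 2
  γ[g; COUNT(*)→a](σ[f<2]((T ⋈[h=f] U))) → 1

|E| = 1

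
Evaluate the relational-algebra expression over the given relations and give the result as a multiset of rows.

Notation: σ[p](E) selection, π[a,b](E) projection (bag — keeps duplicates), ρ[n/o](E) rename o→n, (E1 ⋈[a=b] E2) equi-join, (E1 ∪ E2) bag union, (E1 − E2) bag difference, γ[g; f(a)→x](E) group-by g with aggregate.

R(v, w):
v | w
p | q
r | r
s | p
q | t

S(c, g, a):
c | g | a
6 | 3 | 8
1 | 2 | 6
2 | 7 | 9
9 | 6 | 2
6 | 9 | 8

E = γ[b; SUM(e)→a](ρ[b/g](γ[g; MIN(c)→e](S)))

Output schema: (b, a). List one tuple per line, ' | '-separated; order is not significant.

Per-node cardinality:
  S → 5
  γ[g; MIN(c)→e](S) → 5
  ρ[b/g](γ[g; MIN(c)→e](S)) → 5
  γ[b; SUM(e)→a](ρ[b/g](γ[g; MIN(c)→e](S))) → 5

== RESULT ==
b | a
2 | 1
3 | 6
6 | 9
7 | 2
9 | 6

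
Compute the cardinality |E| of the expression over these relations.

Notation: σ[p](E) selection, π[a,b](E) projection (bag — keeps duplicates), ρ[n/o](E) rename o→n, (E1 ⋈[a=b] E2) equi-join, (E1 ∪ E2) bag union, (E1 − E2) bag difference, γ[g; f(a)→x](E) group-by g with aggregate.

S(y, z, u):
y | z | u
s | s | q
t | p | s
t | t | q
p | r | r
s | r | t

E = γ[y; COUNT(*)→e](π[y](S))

Row counts bottom-up:
  S → 5
  π[y](S) → 5
  γ[y; COUNT(*)→e](π[y](S)) → 3

|E| = 3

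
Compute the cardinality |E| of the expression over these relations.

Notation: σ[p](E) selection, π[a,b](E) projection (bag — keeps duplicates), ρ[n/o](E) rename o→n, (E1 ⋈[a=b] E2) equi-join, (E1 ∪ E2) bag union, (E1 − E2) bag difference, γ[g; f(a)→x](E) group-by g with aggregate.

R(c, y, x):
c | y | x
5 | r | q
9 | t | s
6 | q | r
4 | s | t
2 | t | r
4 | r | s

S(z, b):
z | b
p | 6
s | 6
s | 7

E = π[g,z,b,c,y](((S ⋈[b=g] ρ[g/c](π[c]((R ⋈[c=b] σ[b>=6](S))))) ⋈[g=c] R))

Row counts bottom-up:
  S → 3
  R → 6
  S → 3
  σ[b>=6](S) → 3
  (R ⋈[c=b] σ[b>=6](S)) → 2
  π[c]((R ⋈[c=b] σ[b>=6](S))) → 2
  ρ[g/c](π[c]((R ⋈[c=b] σ[b>=6](S)))) → 2
  (S ⋈[b=g] ρ[g/c](π[c]((R ⋈[c=b] σ[b>=6](S))))) → 4
  R → 6
  ((S ⋈[b=g] ρ[g/c](π[c]((R ⋈[c=b] σ[b>=6](S))))) ⋈[g=c] R) → 4
  π[g,z,b,c,y](((S ⋈[b=g] ρ[g/c](π[c]((R ⋈[c=b] σ[b>=6](S))))) ⋈[g=c] R)) → 4

|E| = 4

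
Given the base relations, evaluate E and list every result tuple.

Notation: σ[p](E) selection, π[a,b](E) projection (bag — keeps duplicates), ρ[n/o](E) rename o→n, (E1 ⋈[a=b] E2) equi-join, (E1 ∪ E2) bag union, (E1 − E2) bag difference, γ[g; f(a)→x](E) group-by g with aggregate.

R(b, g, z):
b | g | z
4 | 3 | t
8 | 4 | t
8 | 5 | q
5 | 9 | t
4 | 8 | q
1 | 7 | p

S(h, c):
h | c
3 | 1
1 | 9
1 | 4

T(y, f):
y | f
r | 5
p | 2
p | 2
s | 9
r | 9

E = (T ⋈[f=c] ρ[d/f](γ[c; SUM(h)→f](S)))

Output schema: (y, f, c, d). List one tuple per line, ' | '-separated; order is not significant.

Stepwise |·|:
  T → 5
  S → 3
  γ[c; SUM(h)→f](S) → 3
  ρ[d/f](γ[c; SUM(h)→f](S)) → 3
  (T ⋈[f=c] ρ[d/f](γ[c; SUM(h)→f](S))) → 2

== RESULT ==
y | f | c | d
r | 9 | 9 | 1
s | 9 | 9 | 1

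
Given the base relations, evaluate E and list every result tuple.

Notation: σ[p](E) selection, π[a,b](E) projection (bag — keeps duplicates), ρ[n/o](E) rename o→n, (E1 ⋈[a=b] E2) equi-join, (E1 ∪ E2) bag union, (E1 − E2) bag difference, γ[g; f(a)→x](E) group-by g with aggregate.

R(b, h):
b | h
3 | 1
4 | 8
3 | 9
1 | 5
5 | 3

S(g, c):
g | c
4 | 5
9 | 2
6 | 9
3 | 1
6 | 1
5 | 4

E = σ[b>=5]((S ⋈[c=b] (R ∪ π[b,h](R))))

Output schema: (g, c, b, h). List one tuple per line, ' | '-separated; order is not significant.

Stepwise |·|:
  S → 6
  R → 5
  R → 5
  π[b,h](R) → 5
  (R ∪ π[b,h](R)) → 10
  (S ⋈[c=b] (R ∪ π[b,h](R))) → 8
  σ[b>=5]((S ⋈[c=b] (R ∪ π[b,h](R)))) → 2

== RESULT ==
g | c | b | h
4 | 5 | 5 | 3
4 | 5 | 5 | 3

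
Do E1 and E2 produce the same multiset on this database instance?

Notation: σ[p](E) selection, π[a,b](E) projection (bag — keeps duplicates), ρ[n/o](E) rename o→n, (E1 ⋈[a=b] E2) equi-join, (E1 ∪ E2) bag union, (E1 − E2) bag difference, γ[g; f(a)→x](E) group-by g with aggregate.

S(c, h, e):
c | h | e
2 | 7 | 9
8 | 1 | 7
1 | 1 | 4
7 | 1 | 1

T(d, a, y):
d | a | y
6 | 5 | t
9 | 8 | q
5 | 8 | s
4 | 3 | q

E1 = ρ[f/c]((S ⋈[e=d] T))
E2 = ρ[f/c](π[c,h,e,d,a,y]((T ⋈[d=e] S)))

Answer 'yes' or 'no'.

E1 subexpression sizes:
  S → 4
  T → 4
  (S ⋈[e=d] T) → 2
  ρ[f/c]((S ⋈[e=d] T)) → 2
E2 subexpression sizes:
  T → 4
  S → 4
  (T ⋈[d=e] S) → 2
  π[c,h,e,d,a,y]((T ⋈[d=e] S)) → 2
  ρ[f/c](π[c,h,e,d,a,y]((T ⋈[d=e] S))) → 2

E1 and E2 produce the same multiset:
f | h | e | d | a | y
1 | 1 | 4 | 4 | 3 | q
2 | 7 | 9 | 9 | 8 | q

yes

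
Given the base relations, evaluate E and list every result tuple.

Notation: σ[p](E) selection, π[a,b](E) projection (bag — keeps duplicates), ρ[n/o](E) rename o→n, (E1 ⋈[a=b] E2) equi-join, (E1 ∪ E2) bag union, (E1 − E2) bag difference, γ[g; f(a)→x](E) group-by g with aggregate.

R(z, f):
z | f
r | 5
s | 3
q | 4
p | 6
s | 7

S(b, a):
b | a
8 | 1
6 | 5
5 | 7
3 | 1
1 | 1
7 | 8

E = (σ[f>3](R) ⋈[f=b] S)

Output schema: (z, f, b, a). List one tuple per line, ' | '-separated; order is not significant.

Per-node cardinality:
  R → 5
  σ[f>3](R) → 4
  S → 6
  (σ[f>3](R) ⋈[f=b] S) → 3

== RESULT ==
z | f | b | a
p | 6 | 6 | 5
r | 5 | 5 | 7
s | 7 | 7 | 8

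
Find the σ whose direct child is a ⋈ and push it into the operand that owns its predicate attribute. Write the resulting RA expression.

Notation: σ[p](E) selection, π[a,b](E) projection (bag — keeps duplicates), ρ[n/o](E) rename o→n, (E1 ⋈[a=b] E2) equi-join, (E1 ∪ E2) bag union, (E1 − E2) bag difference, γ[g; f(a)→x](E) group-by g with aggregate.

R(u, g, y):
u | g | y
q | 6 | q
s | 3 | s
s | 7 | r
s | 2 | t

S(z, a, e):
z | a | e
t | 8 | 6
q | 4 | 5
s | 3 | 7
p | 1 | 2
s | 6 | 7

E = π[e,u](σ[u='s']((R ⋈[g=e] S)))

σ filters on u, owned by the left side.
E' = π[e,u]((σ[u='s'](R) ⋈[g=e] S))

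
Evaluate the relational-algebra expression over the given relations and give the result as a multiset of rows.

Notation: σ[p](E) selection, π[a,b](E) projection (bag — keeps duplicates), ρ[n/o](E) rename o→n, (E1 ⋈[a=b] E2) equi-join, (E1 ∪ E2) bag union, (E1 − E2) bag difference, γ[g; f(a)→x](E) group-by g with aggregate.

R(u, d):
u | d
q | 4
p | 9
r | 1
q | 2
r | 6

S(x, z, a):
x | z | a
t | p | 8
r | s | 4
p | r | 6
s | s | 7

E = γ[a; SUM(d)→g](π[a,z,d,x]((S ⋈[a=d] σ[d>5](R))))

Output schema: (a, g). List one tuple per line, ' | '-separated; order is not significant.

Subexpression sizes:
  S → 4
  R → 5
  σ[d>5](R) → 2
  (S ⋈[a=d] σ[d>5](R)) → 1
  π[a,z,d,x]((S ⋈[a=d] σ[d>5](R))) → 1
  γ[a; SUM(d)→g](π[a,z,d,x]((S ⋈[a=d] σ[d>5](R)))) → 1

== RESULT ==
a | g
6 | 6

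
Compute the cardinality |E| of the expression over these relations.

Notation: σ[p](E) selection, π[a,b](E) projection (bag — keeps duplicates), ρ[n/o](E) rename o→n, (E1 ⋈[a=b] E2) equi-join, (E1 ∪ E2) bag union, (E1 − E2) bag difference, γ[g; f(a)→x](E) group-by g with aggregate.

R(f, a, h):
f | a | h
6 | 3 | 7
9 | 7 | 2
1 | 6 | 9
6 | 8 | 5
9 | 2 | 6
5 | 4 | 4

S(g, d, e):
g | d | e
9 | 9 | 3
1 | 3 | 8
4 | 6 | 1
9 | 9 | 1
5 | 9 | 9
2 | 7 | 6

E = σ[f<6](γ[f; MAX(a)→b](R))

Subexpression sizes:
  R → 6
  γ[f; MAX(a)→b](R) → 4
  σ[f<6](γ[f; MAX(a)→b](R)) → 2

|E| = 2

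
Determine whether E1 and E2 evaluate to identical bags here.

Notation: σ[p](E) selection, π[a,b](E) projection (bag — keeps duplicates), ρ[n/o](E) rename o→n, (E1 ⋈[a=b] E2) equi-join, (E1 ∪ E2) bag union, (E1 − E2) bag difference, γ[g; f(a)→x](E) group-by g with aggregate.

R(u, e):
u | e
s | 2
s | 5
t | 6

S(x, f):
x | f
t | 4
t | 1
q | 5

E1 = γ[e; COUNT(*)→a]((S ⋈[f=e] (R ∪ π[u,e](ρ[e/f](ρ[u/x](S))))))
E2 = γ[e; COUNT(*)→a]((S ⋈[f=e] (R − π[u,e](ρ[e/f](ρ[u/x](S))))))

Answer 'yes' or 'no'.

E1 row counts bottom-up:
  S → 3
  R → 3
  S → 3
  ρ[u/x](S) → 3
  ρ[e/f](ρ[u/x](S)) → 3
  π[u,e](ρ[e/f](ρ[u/x](S))) → 3
  (R ∪ π[u,e](ρ[e/f](ρ[u/x](S)))) → 6
  (S ⋈[f=e] (R ∪ π[u,e](ρ[e/f](ρ[u/x](S))))) → 4
  γ[e; COUNT(*)→a]((S ⋈[f=e] (R ∪ π[u,e](ρ[e/f](ρ[u/x](S)))))) → 3
E2 row counts bottom-up:
  S → 3
  R → 3
  S → 3
  ρ[u/x](S) → 3
  ρ[e/f](ρ[u/x](S)) → 3
  π[u,e](ρ[e/f](ρ[u/x](S))) → 3
  (R − π[u,e](ρ[e/f](ρ[u/x](S)))) → 3
  (S ⋈[f=e] (R − π[u,e](ρ[e/f](ρ[u/x](S))))) → 1
  γ[e; COUNT(*)→a]((S ⋈[f=e] (R − π[u,e](ρ[e/f](ρ[u/x](S)))))) → 1

E1 result:
e | a
1 | 1
4 | 1
5 | 2
E2 result:
e | a
5 | 1
Witness: (1, 1) appears 1× in E1 but 0× in E2.

no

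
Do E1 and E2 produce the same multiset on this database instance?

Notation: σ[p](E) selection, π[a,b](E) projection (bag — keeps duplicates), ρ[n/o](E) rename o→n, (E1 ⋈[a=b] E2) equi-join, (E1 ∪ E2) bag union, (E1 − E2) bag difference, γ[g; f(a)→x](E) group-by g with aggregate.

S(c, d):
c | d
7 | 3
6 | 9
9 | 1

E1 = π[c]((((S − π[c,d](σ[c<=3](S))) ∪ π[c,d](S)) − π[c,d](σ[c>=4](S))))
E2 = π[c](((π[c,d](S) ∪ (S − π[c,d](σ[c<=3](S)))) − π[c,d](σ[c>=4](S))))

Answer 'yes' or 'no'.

E1 row counts bottom-up:
  S → 3
  S → 3
  σ[c<=3](S) → 0
  π[c,d](σ[c<=3](S)) → 0
  (S − π[c,d](σ[c<=3](S))) → 3
  S → 3
  π[c,d](S) → 3
  ((S − π[c,d](σ[c<=3](S))) ∪ π[c,d](S)) → 6
  S → 3
  σ[c>=4](S) → 3
  π[c,d](σ[c>=4](S)) → 3
  (((S − π[c,d](σ[c<=3](S))) ∪ π[c,d](S)) − π[c,d](σ[c>=4](S))) → 3
  π[c]((((S − π[c,d](σ[c<=3](S))) ∪ π[c,d](S)) − π[c,d](σ[c>=4](S)))) → 3
E2 row counts bottom-up:
  S → 3
  π[c,d](S) → 3
  S → 3
  S → 3
  σ[c<=3](S) → 0
  π[c,d](σ[c<=3](S)) → 0
  (S − π[c,d](σ[c<=3](S))) → 3
  (π[c,d](S) ∪ (S − π[c,d](σ[c<=3](S)))) → 6
  S → 3
  σ[c>=4](S) → 3
  π[c,d](σ[c>=4](S)) → 3
  ((π[c,d](S) ∪ (S − π[c,d](σ[c<=3](S)))) − π[c,d](σ[c>=4](S))) → 3
  π[c](((π[c,d](S) ∪ (S − π[c,d](σ[c<=3](S)))) − π[c,d](σ[c>=4](S)))) → 3

E1 and E2 produce the same multiset:
c
6
7
9

yes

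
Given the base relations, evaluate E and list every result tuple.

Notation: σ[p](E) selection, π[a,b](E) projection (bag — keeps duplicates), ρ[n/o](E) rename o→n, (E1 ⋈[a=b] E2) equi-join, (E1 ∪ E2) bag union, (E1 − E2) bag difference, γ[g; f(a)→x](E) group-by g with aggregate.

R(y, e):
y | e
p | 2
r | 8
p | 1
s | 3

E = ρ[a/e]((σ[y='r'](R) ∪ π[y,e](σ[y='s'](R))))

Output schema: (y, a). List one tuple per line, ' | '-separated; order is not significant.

Row counts bottom-up:
  R → 4
  σ[y='r'](R) → 1
  R → 4
  σ[y='s'](R) → 1
  π[y,e](σ[y='s'](R)) → 1
  (σ[y='r'](R) ∪ π[y,e](σ[y='s'](R))) → 2
  ρ[a/e]((σ[y='r'](R) ∪ π[y,e](σ[y='s'](R)))) → 2

== RESULT ==
y | a
r | 8
s | 3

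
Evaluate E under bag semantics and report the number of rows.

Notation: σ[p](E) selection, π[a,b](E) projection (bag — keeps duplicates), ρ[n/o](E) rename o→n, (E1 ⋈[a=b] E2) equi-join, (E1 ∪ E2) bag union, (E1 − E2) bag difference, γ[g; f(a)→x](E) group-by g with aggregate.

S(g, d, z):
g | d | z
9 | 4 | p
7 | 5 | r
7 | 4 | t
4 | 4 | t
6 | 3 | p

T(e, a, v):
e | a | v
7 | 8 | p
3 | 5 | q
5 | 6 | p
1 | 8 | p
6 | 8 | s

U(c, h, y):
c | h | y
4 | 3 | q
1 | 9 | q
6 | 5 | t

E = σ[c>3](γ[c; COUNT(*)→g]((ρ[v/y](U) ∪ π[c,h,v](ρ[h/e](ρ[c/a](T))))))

Row counts bottom-up:
  U → 3
  ρ[v/y](U) → 3
  T → 5
  ρ[c/a](T) → 5
  ρ[h/e](ρ[c/a](T)) → 5
  π[c,h,v](ρ[h/e](ρ[c/a](T))) → 5
  (ρ[v/y](U) ∪ π[c,h,v](ρ[h/e](ρ[c/a](T)))) → 8
  γ[c; COUNT(*)→g]((ρ[v/y](U) ∪ π[c,h,v](ρ[h/e](ρ[c/a](T))))) → 5
  σ[c>3](γ[c; COUNT(*)→g]((ρ[v/y](U) ∪ π[c,h,v](ρ[h/e](ρ[c/a](T)))))) → 4

|E| = 4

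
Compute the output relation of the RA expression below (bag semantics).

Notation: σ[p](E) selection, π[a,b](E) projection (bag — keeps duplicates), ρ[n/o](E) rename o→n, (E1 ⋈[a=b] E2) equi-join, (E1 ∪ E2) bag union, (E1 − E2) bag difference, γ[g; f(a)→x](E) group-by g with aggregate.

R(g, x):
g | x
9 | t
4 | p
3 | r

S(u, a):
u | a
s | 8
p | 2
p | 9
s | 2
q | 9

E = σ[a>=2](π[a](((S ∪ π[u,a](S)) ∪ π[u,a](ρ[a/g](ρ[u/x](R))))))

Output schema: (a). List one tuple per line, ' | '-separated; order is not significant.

Stepwise |·|:
  S → 5
  S → 5
  π[u,a](S) → 5
  (S ∪ π[u,a](S)) → 10
  R → 3
  ρ[u/x](R) → 3
  ρ[a/g](ρ[u/x](R)) → 3
  π[u,a](ρ[a/g](ρ[u/x](R))) → 3
  ((S ∪ π[u,a](S)) ∪ π[u,a](ρ[a/g](ρ[u/x](R)))) → 13
  π[a](((S ∪ π[u,a](S)) ∪ π[u,a](ρ[a/g](ρ[u/x](R))))) → 13
  σ[a>=2](π[a](((S ∪ π[u,a](S)) ∪ π[u,a](ρ[a/g](ρ[u/x](R)))))) → 13

== RESULT ==
a
2
2
2
2
3
4
8
8
9
9
9
9
9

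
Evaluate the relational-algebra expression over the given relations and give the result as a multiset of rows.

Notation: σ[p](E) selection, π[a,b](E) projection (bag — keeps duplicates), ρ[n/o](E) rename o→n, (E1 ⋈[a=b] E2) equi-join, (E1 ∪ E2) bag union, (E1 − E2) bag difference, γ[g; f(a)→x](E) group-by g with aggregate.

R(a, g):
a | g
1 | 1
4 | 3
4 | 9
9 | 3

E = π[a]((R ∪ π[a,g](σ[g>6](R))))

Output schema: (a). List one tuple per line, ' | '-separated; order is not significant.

Per-node cardinality:
  R → 4
  R → 4
  σ[g>6](R) → 1
  π[a,g](σ[g>6](R)) → 1
  (R ∪ π[a,g](σ[g>6](R))) → 5
  π[a]((R ∪ π[a,g](σ[g>6](R)))) → 5

== RESULT ==
a
1
4
4
4
9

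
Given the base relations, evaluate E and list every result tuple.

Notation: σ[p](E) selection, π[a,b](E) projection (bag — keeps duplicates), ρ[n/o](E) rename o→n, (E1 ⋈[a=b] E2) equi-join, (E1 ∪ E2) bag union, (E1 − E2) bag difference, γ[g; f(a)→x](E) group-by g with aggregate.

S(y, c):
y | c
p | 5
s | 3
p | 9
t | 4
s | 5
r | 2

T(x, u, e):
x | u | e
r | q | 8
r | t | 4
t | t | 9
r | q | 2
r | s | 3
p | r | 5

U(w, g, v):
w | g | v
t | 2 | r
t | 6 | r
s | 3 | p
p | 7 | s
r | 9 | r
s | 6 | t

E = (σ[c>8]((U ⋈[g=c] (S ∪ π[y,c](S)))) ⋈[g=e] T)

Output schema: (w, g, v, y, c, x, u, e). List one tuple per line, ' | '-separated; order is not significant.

Stepwise |·|:
  U → 6
  S → 6
  S → 6
  π[y,c](S) → 6
  (S ∪ π[y,c](S)) → 12
  (U ⋈[g=c] (S ∪ π[y,c](S))) → 6
  σ[c>8]((U ⋈[g=c] (S ∪ π[y,c](S)))) → 2
  T → 6
  (σ[c>8]((U ⋈[g=c] (S ∪ π[y,c](S)))) ⋈[g=e] T) → 2

== RESULT ==
w | g | v | y | c | x | u | e
r | 9 | r | p | 9 | t | t | 9
r | 9 | r | p | 9 | t | t | 9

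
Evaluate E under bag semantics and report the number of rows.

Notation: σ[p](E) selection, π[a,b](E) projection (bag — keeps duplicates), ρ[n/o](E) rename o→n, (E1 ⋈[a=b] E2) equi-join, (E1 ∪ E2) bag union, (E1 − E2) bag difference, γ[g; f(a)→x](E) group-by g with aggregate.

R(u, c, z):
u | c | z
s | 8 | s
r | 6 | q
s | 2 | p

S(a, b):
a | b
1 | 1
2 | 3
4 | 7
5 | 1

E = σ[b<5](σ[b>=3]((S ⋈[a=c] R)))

Subexpression sizes:
  S → 4
  R → 3
  (S ⋈[a=c] R) → 1
  σ[b>=3]((S ⋈[a=c] R)) → 1
  σ[b<5](σ[b>=3]((S ⋈[a=c] R))) → 1

|E| = 1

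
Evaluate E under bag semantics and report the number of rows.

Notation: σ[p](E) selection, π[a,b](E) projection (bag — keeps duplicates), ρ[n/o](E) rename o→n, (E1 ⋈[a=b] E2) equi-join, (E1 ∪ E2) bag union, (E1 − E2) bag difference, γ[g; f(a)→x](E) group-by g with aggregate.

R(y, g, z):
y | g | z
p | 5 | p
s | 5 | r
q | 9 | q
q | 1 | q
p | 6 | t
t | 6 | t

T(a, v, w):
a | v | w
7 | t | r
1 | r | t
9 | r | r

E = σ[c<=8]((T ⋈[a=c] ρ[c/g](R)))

Stepwise |·|:
  T → 3
  R → 6
  ρ[c/g](R) → 6
  (T ⋈[a=c] ρ[c/g](R)) → 2
  σ[c<=8]((T ⋈[a=c] ρ[c/g](R))) → 1

|E| = 1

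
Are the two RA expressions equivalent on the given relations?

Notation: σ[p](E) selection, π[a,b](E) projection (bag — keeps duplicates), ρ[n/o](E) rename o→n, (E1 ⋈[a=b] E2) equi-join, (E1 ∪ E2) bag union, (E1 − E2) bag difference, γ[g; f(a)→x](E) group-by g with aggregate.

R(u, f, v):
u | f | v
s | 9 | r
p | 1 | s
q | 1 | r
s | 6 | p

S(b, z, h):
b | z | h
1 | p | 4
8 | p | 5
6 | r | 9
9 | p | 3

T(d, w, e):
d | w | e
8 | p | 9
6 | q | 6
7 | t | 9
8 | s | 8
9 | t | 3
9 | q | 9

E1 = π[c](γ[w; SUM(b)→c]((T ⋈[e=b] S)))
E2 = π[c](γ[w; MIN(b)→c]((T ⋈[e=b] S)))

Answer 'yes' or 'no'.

E1 stepwise |·|:
  T → 6
  S → 4
  (T ⋈[e=b] S) → 5
  γ[w; SUM(b)→c]((T ⋈[e=b] S)) → 4
  π[c](γ[w; SUM(b)→c]((T ⋈[e=b] S))) → 4
E2 stepwise |·|:
  T → 6
  S → 4
  (T ⋈[e=b] S) → 5
  γ[w; MIN(b)→c]((T ⋈[e=b] S)) → 4
  π[c](γ[w; MIN(b)→c]((T ⋈[e=b] S))) → 4

E1 result:
c
8
9
9
15
E2 result:
c
6
8
9
9
Witness: (6,) appears 0× in E1 but 1× in E2.

no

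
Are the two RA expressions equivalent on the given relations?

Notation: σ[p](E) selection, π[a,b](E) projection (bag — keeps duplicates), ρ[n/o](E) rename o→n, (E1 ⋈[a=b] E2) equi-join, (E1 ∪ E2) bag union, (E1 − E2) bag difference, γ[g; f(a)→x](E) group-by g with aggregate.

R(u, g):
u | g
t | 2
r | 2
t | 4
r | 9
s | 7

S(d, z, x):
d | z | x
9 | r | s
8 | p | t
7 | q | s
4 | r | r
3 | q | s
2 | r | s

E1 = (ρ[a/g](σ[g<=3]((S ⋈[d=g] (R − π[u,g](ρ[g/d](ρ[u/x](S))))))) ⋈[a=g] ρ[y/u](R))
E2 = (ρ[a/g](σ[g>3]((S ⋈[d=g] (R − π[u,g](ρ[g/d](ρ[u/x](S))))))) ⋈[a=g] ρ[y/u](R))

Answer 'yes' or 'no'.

E1 stepwise |·|:
  S → 6
  R → 5
  S → 6
  ρ[u/x](S) → 6
  ρ[g/d](ρ[u/x](S)) → 6
  π[u,g](ρ[g/d](ρ[u/x](S))) → 6
  (R − π[u,g](ρ[g/d](ρ[u/x](S)))) → 4
  (S ⋈[d=g] (R − π[u,g](ρ[g/d](ρ[u/x](S))))) → 4
  σ[g<=3]((S ⋈[d=g] (R − π[u,g](ρ[g/d](ρ[u/x](S)))))) → 2
  ρ[a/g](σ[g<=3]((S ⋈[d=g] (R − π[u,g](ρ[g/d](ρ[u/x](S))))))) → 2
  R → 5
  ρ[y/u](R) → 5
  (ρ[a/g](σ[g<=3]((S ⋈[d=g] (R − π[u,g](ρ[g/d](ρ[u/x](S))))))) ⋈[a=g] ρ[y/u](R)) → 4
E2 stepwise |·|:
  S → 6
  R → 5
  S → 6
  ρ[u/x](S) → 6
  ρ[g/d](ρ[u/x](S)) → 6
  π[u,g](ρ[g/d](ρ[u/x](S))) → 6
  (R − π[u,g](ρ[g/d](ρ[u/x](S)))) → 4
  (S ⋈[d=g] (R − π[u,g](ρ[g/d](ρ[u/x](S))))) → 4
  σ[g>3]((S ⋈[d=g] (R − π[u,g](ρ[g/d](ρ[u/x](S)))))) → 2
  ρ[a/g](σ[g>3]((S ⋈[d=g] (R − π[u,g](ρ[g/d](ρ[u/x](S))))))) → 2
  R → 5
  ρ[y/u](R) → 5
  (ρ[a/g](σ[g>3]((S ⋈[d=g] (R − π[u,g](ρ[g/d](ρ[u/x](S))))))) ⋈[a=g] ρ[y/u](R)) → 2

E1 result:
d | z | x | u | a | y | g
2 | r | s | r | 2 | r | 2
2 | r | s | r | 2 | t | 2
2 | r | s | t | 2 | r | 2
2 | r | s | t | 2 | t | 2
E2 result:
d | z | x | u | a | y | g
4 | r | r | t | 4 | t | 4
9 | r | s | r | 9 | r | 9
Witness: (2, 'r', 's', 't', 2, 't', 2) appears 1× in E1 but 0× in E2.

no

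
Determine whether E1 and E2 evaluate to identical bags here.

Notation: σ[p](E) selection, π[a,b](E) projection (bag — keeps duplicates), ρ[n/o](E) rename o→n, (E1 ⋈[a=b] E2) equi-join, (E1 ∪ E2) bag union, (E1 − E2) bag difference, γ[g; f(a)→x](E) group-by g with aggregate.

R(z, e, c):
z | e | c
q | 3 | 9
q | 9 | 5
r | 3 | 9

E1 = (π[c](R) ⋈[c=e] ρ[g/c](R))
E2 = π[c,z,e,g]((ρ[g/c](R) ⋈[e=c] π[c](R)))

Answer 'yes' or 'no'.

E1 per-node cardinality:
  R → 3
  π[c](R) → 3
  R → 3
  ρ[g/c](R) → 3
  (π[c](R) ⋈[c=e] ρ[g/c](R)) → 2
E2 per-node cardinality:
  R → 3
  ρ[g/c](R) → 3
  R → 3
  π[c](R) → 3
  (ρ[g/c](R) ⋈[e=c] π[c](R)) → 2
  π[c,z,e,g]((ρ[g/c](R) ⋈[e=c] π[c](R))) → 2

E1 and E2 produce the same multiset:
c | z | e | g
9 | q | 9 | 5
9 | q | 9 | 5

yes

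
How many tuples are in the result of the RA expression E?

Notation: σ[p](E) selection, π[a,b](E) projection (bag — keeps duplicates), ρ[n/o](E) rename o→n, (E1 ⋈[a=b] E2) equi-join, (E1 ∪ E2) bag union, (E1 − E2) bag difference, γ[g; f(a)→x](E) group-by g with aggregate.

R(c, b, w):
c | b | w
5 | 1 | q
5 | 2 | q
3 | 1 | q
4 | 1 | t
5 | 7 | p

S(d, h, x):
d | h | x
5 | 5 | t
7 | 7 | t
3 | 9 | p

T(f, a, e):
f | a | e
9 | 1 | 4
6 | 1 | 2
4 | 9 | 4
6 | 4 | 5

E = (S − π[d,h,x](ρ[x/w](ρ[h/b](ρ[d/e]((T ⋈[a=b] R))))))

Stepwise |·|:
  S → 3
  T → 4
  R → 5
  (T ⋈[a=b] R) → 6
  ρ[d/e]((T ⋈[a=b] R)) → 6
  ρ[h/b](ρ[d/e]((T ⋈[a=b] R))) → 6
  ρ[x/w](ρ[h/b](ρ[d/e]((T ⋈[a=b] R)))) → 6
  π[d,h,x](ρ[x/w](ρ[h/b](ρ[d/e]((T ⋈[a=b] R))))) → 6
  (S − π[d,h,x](ρ[x/w](ρ[h/b](ρ[d/e]((T ⋈[a=b] R)))))) → 3

|E| = 3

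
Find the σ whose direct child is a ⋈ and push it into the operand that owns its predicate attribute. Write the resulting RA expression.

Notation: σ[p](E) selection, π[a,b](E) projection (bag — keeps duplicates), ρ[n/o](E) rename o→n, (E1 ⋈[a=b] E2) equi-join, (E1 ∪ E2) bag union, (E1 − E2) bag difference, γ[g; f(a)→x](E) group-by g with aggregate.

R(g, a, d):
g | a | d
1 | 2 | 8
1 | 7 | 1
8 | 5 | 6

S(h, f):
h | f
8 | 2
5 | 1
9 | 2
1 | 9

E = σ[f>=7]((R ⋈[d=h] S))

σ filters on f, owned by the right side.
E' = (R ⋈[d=h] σ[f>=7](S))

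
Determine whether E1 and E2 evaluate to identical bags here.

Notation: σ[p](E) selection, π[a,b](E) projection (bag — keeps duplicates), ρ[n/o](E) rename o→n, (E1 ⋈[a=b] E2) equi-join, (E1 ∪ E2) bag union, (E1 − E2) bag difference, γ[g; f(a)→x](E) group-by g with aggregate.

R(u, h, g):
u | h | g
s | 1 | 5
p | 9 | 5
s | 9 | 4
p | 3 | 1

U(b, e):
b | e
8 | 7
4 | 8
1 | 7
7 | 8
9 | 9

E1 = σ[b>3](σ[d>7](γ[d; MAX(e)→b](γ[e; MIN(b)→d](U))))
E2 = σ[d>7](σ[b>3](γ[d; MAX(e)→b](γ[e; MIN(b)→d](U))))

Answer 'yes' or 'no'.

E1 subexpression sizes:
  U → 5
  γ[e; MIN(b)→d](U) → 3
  γ[d; MAX(e)→b](γ[e; MIN(b)→d](U)) → 3
  σ[d>7](γ[d; MAX(e)→b](γ[e; MIN(b)→d](U))) → 1
  σ[b>3](σ[d>7](γ[d; MAX(e)→b](γ[e; MIN(b)→d](U)))) → 1
E2 subexpression sizes:
  U → 5
  γ[e; MIN(b)→d](U) → 3
  γ[d; MAX(e)→b](γ[e; MIN(b)→d](U)) → 3
  σ[b>3](γ[d; MAX(e)→b](γ[e; MIN(b)→d](U))) → 3
  σ[d>7](σ[b>3](γ[d; MAX(e)→b](γ[e; MIN(b)→d](U)))) → 1

E1 and E2 produce the same multiset:
d | b
9 | 9

yes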